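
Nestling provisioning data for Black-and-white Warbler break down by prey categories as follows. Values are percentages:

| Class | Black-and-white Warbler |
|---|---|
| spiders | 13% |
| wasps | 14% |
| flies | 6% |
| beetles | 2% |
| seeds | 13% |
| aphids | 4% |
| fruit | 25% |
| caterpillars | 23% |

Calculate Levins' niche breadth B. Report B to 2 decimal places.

5.73

Convert percentages to proportions (divide by 100).
Σpᵢ² = 0.13² + 0.14² + 0.06² + 0.02² + 0.13² + 0.04² + 0.25² + 0.23² = 0.0169 + 0.0196 + 0.0036 + 0.0004 + 0.0169 + 0.0016 + 0.0625 + 0.0529 = 0.1744
B = 1 / 0.1744 = 5.7339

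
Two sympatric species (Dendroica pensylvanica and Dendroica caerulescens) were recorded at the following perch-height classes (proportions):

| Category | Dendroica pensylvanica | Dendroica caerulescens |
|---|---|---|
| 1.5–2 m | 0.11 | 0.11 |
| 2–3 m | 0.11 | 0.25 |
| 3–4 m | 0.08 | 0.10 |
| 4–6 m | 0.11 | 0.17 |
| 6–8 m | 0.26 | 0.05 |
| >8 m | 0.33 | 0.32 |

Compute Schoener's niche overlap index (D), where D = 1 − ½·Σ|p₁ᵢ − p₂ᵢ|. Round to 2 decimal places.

Σ|p₁ᵢ − p₂ᵢ| = 0.00 + 0.14 + 0.02 + 0.06 + 0.21 + 0.01 = 0.44
D = 1 − ½ × 0.44 = 1 − 0.220 = 0.7800

0.78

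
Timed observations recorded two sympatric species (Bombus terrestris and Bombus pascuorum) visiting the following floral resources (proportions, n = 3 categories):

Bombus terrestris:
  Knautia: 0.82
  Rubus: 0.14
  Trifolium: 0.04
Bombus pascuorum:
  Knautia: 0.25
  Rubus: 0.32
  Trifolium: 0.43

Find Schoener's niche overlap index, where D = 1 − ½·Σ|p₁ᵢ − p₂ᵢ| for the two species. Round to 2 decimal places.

Σ|p₁ᵢ − p₂ᵢ| = 0.57 + 0.18 + 0.39 = 1.14
D = 1 − ½ × 1.14 = 1 − 0.570 = 0.4300

0.43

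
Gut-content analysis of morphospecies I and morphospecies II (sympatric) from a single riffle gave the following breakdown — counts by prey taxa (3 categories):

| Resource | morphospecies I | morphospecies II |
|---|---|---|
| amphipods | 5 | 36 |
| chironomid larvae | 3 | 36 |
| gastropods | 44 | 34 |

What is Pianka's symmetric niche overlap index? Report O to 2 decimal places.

0.66

Proportions for morphospecies I (n=52): 5/52=0.0962, 3/52=0.0577, 44/52=0.8462
Proportions for morphospecies II (n=106): 36/106=0.3396, 36/106=0.3396, 34/106=0.3208
Σ p₁ᵢp₂ᵢ = 0.032670 + 0.019595 + 0.271461 = 0.323726
Σp_1ᵢ² = 0.0962² + 0.0577² + 0.8462² = 0.009254 + 0.003329 + 0.716054 = 0.728637
Σp_2ᵢ² = 0.3396² + 0.3396² + 0.3208² = 0.115328 + 0.115328 + 0.102913 = 0.333569
O = 0.323726 / √(0.728637 × 0.333569) = 0.323726 / 0.4930017 = 0.6566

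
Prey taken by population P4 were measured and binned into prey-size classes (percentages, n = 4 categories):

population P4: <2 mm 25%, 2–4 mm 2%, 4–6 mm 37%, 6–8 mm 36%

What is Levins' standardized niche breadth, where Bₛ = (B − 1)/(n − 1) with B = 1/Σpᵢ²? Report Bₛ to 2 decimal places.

0.68

Convert percentages to proportions (divide by 100).
Σpᵢ² = 0.25² + 0.02² + 0.37² + 0.36² = 0.0625 + 0.0004 + 0.1369 + 0.1296 = 0.3294
B = 1 / 0.3294 = 3.0358
Bₛ = (B − 1)/(n − 1) = (3.0358 − 1)/(4 − 1) = 2.0358/3 = 0.6786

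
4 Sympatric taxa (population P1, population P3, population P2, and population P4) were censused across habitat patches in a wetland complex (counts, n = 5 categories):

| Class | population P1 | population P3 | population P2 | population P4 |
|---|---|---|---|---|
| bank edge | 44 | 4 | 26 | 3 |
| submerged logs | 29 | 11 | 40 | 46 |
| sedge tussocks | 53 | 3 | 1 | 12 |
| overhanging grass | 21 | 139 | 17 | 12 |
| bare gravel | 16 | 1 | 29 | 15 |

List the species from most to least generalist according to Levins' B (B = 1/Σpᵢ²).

population P1 > population P2 > population P4 > population P3

Proportions for population P1 (n=163): 44/163=0.2699, 29/163=0.1779, 53/163=0.3252, 21/163=0.1288, 16/163=0.0982
Proportions for population P3 (n=158): 4/158=0.0253, 11/158=0.0696, 3/158=0.0190, 139/158=0.8797, 1/158=0.0063
Proportions for population P2 (n=113): 26/113=0.2301, 40/113=0.3540, 1/113=0.0088, 17/113=0.1504, 29/113=0.2566
Proportions for population P4 (n=88): 3/88=0.0341, 46/88=0.5227, 12/88=0.1364, 12/88=0.1364, 15/88=0.1705
Σp_P1ᵢ² = 0.2699² + 0.1779² + 0.3252² + 0.1288² + 0.0982² = 0.072846 + 0.031648 + 0.105755 + 0.016589 + 0.009643 = 0.236481
B_P1 = 1 / 0.236481 = 4.2287
Σp_P3ᵢ² = 0.0253² + 0.0696² + 0.0190² + 0.8797² + 0.0063² = 0.000640 + 0.004844 + 0.000361 + 0.773872 + 0.000040 = 0.779757
B_P3 = 1 / 0.779757 = 1.2825
Σp_P2ᵢ² = 0.2301² + 0.3540² + 0.0088² + 0.1504² + 0.2566² = 0.052946 + 0.125316 + 0.000077 + 0.022620 + 0.065844 = 0.266803
B_P2 = 1 / 0.266803 = 3.7481
Σp_P4ᵢ² = 0.0341² + 0.5227² + 0.1364² + 0.1364² + 0.1705² = 0.001163 + 0.273215 + 0.018605 + 0.018605 + 0.029070 = 0.340658
B_P4 = 1 / 0.340658 = 2.9355
Ranking by B (broadest → narrowest): population P1 (4.23) > population P2 (3.75) > population P4 (2.94) > population P3 (1.28)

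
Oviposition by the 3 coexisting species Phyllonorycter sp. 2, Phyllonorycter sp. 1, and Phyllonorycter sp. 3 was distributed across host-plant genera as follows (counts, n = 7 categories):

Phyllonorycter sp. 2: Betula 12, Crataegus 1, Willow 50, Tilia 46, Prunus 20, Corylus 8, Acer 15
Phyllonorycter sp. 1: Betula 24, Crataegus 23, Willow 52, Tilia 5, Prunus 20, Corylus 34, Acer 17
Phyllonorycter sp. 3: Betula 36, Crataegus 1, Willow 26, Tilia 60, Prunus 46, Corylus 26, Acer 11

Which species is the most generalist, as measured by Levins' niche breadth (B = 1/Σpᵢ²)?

Proportions for Phyllonorycter sp. 2 (n=152): 12/152=0.0789, 1/152=0.0066, 50/152=0.3289, 46/152=0.3026, 20/152=0.1316, 8/152=0.0526, 15/152=0.0987
Proportions for Phyllonorycter sp. 1 (n=175): 24/175=0.1371, 23/175=0.1314, 52/175=0.2971, 5/175=0.0286, 20/175=0.1143, 34/175=0.1943, 17/175=0.0971
Proportions for Phyllonorycter sp. 3 (n=206): 36/206=0.1748, 1/206=0.0049, 26/206=0.1262, 60/206=0.2913, 46/206=0.2233, 26/206=0.1262, 11/206=0.0534
Σp_2ᵢ² = 0.0789² + 0.0066² + 0.3289² + 0.3026² + 0.1316² + 0.0526² + 0.0987² = 0.006225 + 0.000044 + 0.108175 + 0.091567 + 0.017319 + 0.002767 + 0.009742 = 0.235839
B_2 = 1 / 0.235839 = 4.2402
Σp_1ᵢ² = 0.1371² + 0.1314² + 0.2971² + 0.0286² + 0.1143² + 0.1943² + 0.0971² = 0.018796 + 0.017266 + 0.088268 + 0.000818 + 0.013064 + 0.037752 + 0.009428 = 0.185392
B_1 = 1 / 0.185392 = 5.3940
Σp_3ᵢ² = 0.1748² + 0.0049² + 0.1262² + 0.2913² + 0.2233² + 0.1262² + 0.0534² = 0.030555 + 0.000024 + 0.015926 + 0.084856 + 0.049863 + 0.015926 + 0.002852 = 0.200002
B_3 = 1 / 0.200002 = 5.0000
Highest B → broadest niche (most generalist): Phyllonorycter sp. 1 (B = 5.39).

Phyllonorycter sp. 1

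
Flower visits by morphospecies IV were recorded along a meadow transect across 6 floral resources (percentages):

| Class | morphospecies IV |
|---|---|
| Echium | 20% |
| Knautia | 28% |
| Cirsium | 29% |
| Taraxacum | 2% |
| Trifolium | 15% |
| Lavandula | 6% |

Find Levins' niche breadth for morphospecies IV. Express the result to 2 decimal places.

Convert percentages to proportions (divide by 100).
Σpᵢ² = 0.20² + 0.28² + 0.29² + 0.02² + 0.15² + 0.06² = 0.0400 + 0.0784 + 0.0841 + 0.0004 + 0.0225 + 0.0036 = 0.2290
B = 1 / 0.2290 = 4.3668

4.37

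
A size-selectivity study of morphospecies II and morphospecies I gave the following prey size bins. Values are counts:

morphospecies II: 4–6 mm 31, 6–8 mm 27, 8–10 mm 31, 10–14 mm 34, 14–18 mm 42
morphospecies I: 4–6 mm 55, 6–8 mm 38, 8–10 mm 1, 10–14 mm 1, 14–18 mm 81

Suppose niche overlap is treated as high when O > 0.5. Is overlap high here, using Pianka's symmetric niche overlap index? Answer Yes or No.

Proportions for morphospecies II (n=165): 31/165=0.1879, 27/165=0.1636, 31/165=0.1879, 34/165=0.2061, 42/165=0.2545
Proportions for morphospecies I (n=176): 55/176=0.3125, 38/176=0.2159, 1/176=0.0057, 1/176=0.0057, 81/176=0.4602
Σ p₁ᵢp₂ᵢ = 0.058719 + 0.035321 + 0.001071 + 0.001175 + 0.117121 = 0.213407
Σp_1ᵢ² = 0.1879² + 0.1636² + 0.1879² + 0.2061² + 0.2545² = 0.035306 + 0.026765 + 0.035306 + 0.042477 + 0.064770 = 0.204624
Σp_2ᵢ² = 0.3125² + 0.2159² + 0.0057² + 0.0057² + 0.4602² = 0.097656 + 0.046613 + 0.000032 + 0.000032 + 0.211784 = 0.356117
O = 0.213407 / √(0.204624 × 0.356117) = 0.213407 / 0.2699446 = 0.7906
O = 0.7906 > 0.5 → Yes.

Yes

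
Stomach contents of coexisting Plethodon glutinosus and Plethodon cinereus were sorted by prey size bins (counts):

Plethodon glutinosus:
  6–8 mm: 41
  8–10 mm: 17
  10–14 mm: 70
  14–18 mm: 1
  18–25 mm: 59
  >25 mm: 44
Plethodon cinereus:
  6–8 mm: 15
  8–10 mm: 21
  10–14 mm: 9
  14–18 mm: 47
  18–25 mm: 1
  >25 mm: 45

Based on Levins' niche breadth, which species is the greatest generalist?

Plethodon glutinosus

Proportions for Plethodon glutinosus (n=232): 41/232=0.1767, 17/232=0.0733, 70/232=0.3017, 1/232=0.0043, 59/232=0.2543, 44/232=0.1897
Proportions for Plethodon cinereus (n=138): 15/138=0.1087, 21/138=0.1522, 9/138=0.0652, 47/138=0.3406, 1/138=0.0072, 45/138=0.3261
Σp_glutᵢ² = 0.1767² + 0.0733² + 0.3017² + 0.0043² + 0.2543² + 0.1897² = 0.031223 + 0.005373 + 0.091023 + 0.000018 + 0.064668 + 0.035986 = 0.228291
B_glut = 1 / 0.228291 = 4.3804
Σp_cineᵢ² = 0.1087² + 0.1522² + 0.0652² + 0.3406² + 0.0072² + 0.3261² = 0.011816 + 0.023165 + 0.004251 + 0.116008 + 0.000052 + 0.106341 = 0.261633
B_cine = 1 / 0.261633 = 3.8221
Highest B → broadest niche (most generalist): Plethodon glutinosus (B = 4.38).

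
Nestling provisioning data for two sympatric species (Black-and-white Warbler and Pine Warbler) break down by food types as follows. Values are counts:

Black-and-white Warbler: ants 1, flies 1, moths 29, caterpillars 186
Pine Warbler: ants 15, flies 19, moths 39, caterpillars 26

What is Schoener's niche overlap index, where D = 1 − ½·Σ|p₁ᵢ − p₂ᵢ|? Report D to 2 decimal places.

0.41

Proportions for Black-and-white Warbler (n=217): 1/217=0.0046, 1/217=0.0046, 29/217=0.1336, 186/217=0.8571
Proportions for Pine Warbler (n=99): 15/99=0.1515, 19/99=0.1919, 39/99=0.3939, 26/99=0.2626
Σ|p₁ᵢ − p₂ᵢ| = 0.1469 + 0.1873 + 0.2603 + 0.5945 = 1.1890
D = 1 − ½ × 1.1890 = 1 − 0.59450 = 0.40550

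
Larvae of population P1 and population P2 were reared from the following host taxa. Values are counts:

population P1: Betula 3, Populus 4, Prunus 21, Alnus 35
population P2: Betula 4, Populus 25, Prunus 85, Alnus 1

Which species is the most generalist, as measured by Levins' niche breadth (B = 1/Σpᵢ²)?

Proportions for population P1 (n=63): 3/63=0.0476, 4/63=0.0635, 21/63=0.3333, 35/63=0.5556
Proportions for population P2 (n=115): 4/115=0.0348, 25/115=0.2174, 85/115=0.7391, 1/115=0.0087
Σp_P1ᵢ² = 0.0476² + 0.0635² + 0.3333² + 0.5556² = 0.002266 + 0.004032 + 0.111089 + 0.308691 = 0.426078
B_P1 = 1 / 0.426078 = 2.3470
Σp_P2ᵢ² = 0.0348² + 0.2174² + 0.7391² + 0.0087² = 0.001211 + 0.047263 + 0.546269 + 0.000076 = 0.594819
B_P2 = 1 / 0.594819 = 1.6812
Highest B → broadest niche (most generalist): population P1 (B = 2.35).

population P1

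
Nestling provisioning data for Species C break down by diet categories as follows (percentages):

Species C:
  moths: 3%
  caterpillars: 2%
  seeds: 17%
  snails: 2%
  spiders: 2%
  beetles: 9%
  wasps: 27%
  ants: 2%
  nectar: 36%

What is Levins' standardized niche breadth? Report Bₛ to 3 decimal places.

Convert percentages to proportions (divide by 100).
Σpᵢ² = 0.03² + 0.02² + 0.17² + 0.02² + 0.02² + 0.09² + 0.27² + 0.02² + 0.36² = 0.0009 + 0.0004 + 0.0289 + 0.0004 + 0.0004 + 0.0081 + 0.0729 + 0.0004 + 0.1296 = 0.2420
B = 1 / 0.2420 = 4.13223
Bₛ = (B − 1)/(n − 1) = (4.13223 − 1)/(9 − 1) = 3.13223/8 = 0.39153

0.392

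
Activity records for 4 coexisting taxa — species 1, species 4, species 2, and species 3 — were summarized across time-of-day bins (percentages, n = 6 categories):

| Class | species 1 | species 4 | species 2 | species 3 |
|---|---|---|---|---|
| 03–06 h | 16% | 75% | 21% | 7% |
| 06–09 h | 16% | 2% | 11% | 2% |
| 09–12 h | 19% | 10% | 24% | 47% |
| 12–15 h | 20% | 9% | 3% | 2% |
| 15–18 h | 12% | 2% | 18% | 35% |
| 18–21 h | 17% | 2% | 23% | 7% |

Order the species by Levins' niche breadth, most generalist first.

Convert percentages to proportions (divide by 100).
Σp_1ᵢ² = 0.16² + 0.16² + 0.19² + 0.20² + 0.12² + 0.17² = 0.0256 + 0.0256 + 0.0361 + 0.0400 + 0.0144 + 0.0289 = 0.1706
B_1 = 1 / 0.1706 = 5.8617
Σp_4ᵢ² = 0.75² + 0.02² + 0.10² + 0.09² + 0.02² + 0.02² = 0.5625 + 0.0004 + 0.0100 + 0.0081 + 0.0004 + 0.0004 = 0.5818
B_4 = 1 / 0.5818 = 1.7188
Σp_2ᵢ² = 0.21² + 0.11² + 0.24² + 0.03² + 0.18² + 0.23² = 0.0441 + 0.0121 + 0.0576 + 0.0009 + 0.0324 + 0.0529 = 0.2000
B_2 = 1 / 0.2000 = 5.0000
Σp_3ᵢ² = 0.07² + 0.02² + 0.47² + 0.02² + 0.35² + 0.07² = 0.0049 + 0.0004 + 0.2209 + 0.0004 + 0.1225 + 0.0049 = 0.3540
B_3 = 1 / 0.3540 = 2.8249
Ranking by B (broadest → narrowest): species 1 (5.86) > species 2 (5.00) > species 3 (2.82) > species 4 (1.72)

species 1 > species 2 > species 3 > species 4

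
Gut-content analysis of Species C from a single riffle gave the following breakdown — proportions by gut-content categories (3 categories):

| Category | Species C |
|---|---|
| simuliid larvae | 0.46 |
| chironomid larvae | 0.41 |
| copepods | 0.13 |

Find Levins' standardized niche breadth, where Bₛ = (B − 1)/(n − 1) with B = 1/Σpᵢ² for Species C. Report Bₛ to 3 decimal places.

0.761

Σpᵢ² = 0.46² + 0.41² + 0.13² = 0.2116 + 0.1681 + 0.0169 = 0.3966
B = 1 / 0.3966 = 2.52143
Bₛ = (B − 1)/(n − 1) = (2.52143 − 1)/(3 − 1) = 1.52143/2 = 0.76072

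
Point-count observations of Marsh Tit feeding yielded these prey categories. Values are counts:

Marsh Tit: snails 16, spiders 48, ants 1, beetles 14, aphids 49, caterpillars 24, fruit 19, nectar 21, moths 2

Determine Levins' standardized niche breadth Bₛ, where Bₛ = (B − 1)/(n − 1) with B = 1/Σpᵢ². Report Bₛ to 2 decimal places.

0.59

Proportions for Marsh Tit (n=194): 16/194=0.0825, 48/194=0.2474, 1/194=0.0052, 14/194=0.0722, 49/194=0.2526, 24/194=0.1237, 19/194=0.0979, 21/194=0.1082, 2/194=0.0103
Σpᵢ² = 0.0825² + 0.2474² + 0.0052² + 0.0722² + 0.2526² + 0.1237² + 0.0979² + 0.1082² + 0.0103² = 0.006806 + 0.061207 + 0.000027 + 0.005213 + 0.063807 + 0.015302 + 0.009584 + 0.011707 + 0.000106 = 0.173759
B = 1 / 0.173759 = 5.7551
Bₛ = (B − 1)/(n − 1) = (5.7551 − 1)/(9 − 1) = 4.7551/8 = 0.5944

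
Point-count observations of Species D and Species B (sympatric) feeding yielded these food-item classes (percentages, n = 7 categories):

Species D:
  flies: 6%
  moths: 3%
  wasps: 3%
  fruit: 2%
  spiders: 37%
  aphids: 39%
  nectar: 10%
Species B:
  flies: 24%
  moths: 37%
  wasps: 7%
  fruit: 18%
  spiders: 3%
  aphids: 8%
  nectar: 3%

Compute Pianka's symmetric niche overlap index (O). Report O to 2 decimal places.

Convert percentages to proportions (divide by 100).
Σ p₁ᵢp₂ᵢ = 0.0144 + 0.0111 + 0.0021 + 0.0036 + 0.0111 + 0.0312 + 0.0030 = 0.0765
Σp_1ᵢ² = 0.06² + 0.03² + 0.03² + 0.02² + 0.37² + 0.39² + 0.10² = 0.0036 + 0.0009 + 0.0009 + 0.0004 + 0.1369 + 0.1521 + 0.0100 = 0.3048
Σp_2ᵢ² = 0.24² + 0.37² + 0.07² + 0.18² + 0.03² + 0.08² + 0.03² = 0.0576 + 0.1369 + 0.0049 + 0.0324 + 0.0009 + 0.0064 + 0.0009 = 0.2400
O = 0.0765 / √(0.3048 × 0.2400) = 0.0765 / 0.27047 = 0.2828

0.28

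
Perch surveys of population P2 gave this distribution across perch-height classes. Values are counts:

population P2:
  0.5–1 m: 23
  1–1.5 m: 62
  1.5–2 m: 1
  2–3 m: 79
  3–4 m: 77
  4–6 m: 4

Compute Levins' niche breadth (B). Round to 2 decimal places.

3.65

Proportions for population P2 (n=246): 23/246=0.0935, 62/246=0.2520, 1/246=0.0041, 79/246=0.3211, 77/246=0.3130, 4/246=0.0163
Σpᵢ² = 0.0935² + 0.2520² + 0.0041² + 0.3211² + 0.3130² + 0.0163² = 0.008742 + 0.063504 + 0.000017 + 0.103105 + 0.097969 + 0.000266 = 0.273603
B = 1 / 0.273603 = 3.6549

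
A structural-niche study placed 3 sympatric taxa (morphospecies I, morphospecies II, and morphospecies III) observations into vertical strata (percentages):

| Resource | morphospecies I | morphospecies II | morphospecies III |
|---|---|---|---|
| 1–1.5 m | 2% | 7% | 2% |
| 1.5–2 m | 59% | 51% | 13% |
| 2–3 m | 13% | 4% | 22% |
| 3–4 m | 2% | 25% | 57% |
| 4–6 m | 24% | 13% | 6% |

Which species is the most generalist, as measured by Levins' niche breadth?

morphospecies II

Convert percentages to proportions (divide by 100).
Σp_Iᵢ² = 0.02² + 0.59² + 0.13² + 0.02² + 0.24² = 0.0004 + 0.3481 + 0.0169 + 0.0004 + 0.0576 = 0.4234
B_I = 1 / 0.4234 = 2.3618
Σp_IIᵢ² = 0.07² + 0.51² + 0.04² + 0.25² + 0.13² = 0.0049 + 0.2601 + 0.0016 + 0.0625 + 0.0169 = 0.3460
B_II = 1 / 0.3460 = 2.8902
Σp_IIIᵢ² = 0.02² + 0.13² + 0.22² + 0.57² + 0.06² = 0.0004 + 0.0169 + 0.0484 + 0.3249 + 0.0036 = 0.3942
B_III = 1 / 0.3942 = 2.5368
Highest B → broadest niche (most generalist): morphospecies II (B = 2.89).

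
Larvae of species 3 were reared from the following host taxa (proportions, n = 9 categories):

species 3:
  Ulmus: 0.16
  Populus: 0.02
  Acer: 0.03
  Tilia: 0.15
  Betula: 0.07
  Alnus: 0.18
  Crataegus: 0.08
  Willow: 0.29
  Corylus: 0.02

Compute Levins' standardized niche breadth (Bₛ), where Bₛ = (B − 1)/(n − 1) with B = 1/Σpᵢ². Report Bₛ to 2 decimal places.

0.58

Σpᵢ² = 0.16² + 0.02² + 0.03² + 0.15² + 0.07² + 0.18² + 0.08² + 0.29² + 0.02² = 0.0256 + 0.0004 + 0.0009 + 0.0225 + 0.0049 + 0.0324 + 0.0064 + 0.0841 + 0.0004 = 0.1776
B = 1 / 0.1776 = 5.6306
Bₛ = (B − 1)/(n − 1) = (5.6306 − 1)/(9 − 1) = 4.6306/8 = 0.5788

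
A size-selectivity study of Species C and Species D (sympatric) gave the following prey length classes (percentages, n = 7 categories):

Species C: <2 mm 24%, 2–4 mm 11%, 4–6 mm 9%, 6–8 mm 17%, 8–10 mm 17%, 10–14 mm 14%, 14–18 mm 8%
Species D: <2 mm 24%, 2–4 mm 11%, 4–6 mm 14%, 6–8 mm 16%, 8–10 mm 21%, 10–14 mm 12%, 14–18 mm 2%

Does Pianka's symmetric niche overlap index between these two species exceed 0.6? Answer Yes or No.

Convert percentages to proportions (divide by 100).
Σ p₁ᵢp₂ᵢ = 0.0576 + 0.0121 + 0.0126 + 0.0272 + 0.0357 + 0.0168 + 0.0016 = 0.1636
Σp_1ᵢ² = 0.24² + 0.11² + 0.09² + 0.17² + 0.17² + 0.14² + 0.08² = 0.0576 + 0.0121 + 0.0081 + 0.0289 + 0.0289 + 0.0196 + 0.0064 = 0.1616
Σp_2ᵢ² = 0.24² + 0.11² + 0.14² + 0.16² + 0.21² + 0.12² + 0.02² = 0.0576 + 0.0121 + 0.0196 + 0.0256 + 0.0441 + 0.0144 + 0.0004 = 0.1738
O = 0.1636 / √(0.1616 × 0.1738) = 0.1636 / 0.16759 = 0.9762
O = 0.9762 > 0.6 → Yes.

Yes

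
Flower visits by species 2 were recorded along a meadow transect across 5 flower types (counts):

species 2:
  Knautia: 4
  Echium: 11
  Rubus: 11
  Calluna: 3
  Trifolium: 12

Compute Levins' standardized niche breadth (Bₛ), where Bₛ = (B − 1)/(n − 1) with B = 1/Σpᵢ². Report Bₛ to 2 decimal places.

0.77

Proportions for species 2 (n=41): 4/41=0.0976, 11/41=0.2683, 11/41=0.2683, 3/41=0.0732, 12/41=0.2927
Σpᵢ² = 0.0976² + 0.2683² + 0.2683² + 0.0732² + 0.2927² = 0.009526 + 0.071985 + 0.071985 + 0.005358 + 0.085673 = 0.244527
B = 1 / 0.244527 = 4.0895
Bₛ = (B − 1)/(n − 1) = (4.0895 − 1)/(5 − 1) = 3.0895/4 = 0.7724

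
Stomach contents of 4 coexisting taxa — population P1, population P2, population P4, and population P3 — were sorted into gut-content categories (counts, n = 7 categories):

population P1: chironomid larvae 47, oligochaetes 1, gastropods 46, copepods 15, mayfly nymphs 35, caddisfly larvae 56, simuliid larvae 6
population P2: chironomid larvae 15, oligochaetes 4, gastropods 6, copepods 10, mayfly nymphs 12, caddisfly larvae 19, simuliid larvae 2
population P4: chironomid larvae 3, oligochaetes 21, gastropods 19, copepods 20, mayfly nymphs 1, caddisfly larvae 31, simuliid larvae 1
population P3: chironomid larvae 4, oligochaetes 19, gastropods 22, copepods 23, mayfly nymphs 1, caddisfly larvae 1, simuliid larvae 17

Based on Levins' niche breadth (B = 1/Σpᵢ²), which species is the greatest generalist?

Proportions for population P1 (n=206): 47/206=0.2282, 1/206=0.0049, 46/206=0.2233, 15/206=0.0728, 35/206=0.1699, 56/206=0.2718, 6/206=0.0291
Proportions for population P2 (n=68): 15/68=0.2206, 4/68=0.0588, 6/68=0.0882, 10/68=0.1471, 12/68=0.1765, 19/68=0.2794, 2/68=0.0294
Proportions for population P4 (n=96): 3/96=0.0313, 21/96=0.2188, 19/96=0.1979, 20/96=0.2083, 1/96=0.0104, 31/96=0.3229, 1/96=0.0104
Proportions for population P3 (n=87): 4/87=0.0460, 19/87=0.2184, 22/87=0.2529, 23/87=0.2644, 1/87=0.0115, 1/87=0.0115, 17/87=0.1954
Σp_P1ᵢ² = 0.2282² + 0.0049² + 0.2233² + 0.0728² + 0.1699² + 0.2718² + 0.0291² = 0.052075 + 0.000024 + 0.049863 + 0.005300 + 0.028866 + 0.073875 + 0.000847 = 0.210850
B_P1 = 1 / 0.210850 = 4.7427
Σp_P2ᵢ² = 0.2206² + 0.0588² + 0.0882² + 0.1471² + 0.1765² + 0.2794² + 0.0294² = 0.048664 + 0.003457 + 0.007779 + 0.021638 + 0.031152 + 0.078064 + 0.000864 = 0.191618
B_P2 = 1 / 0.191618 = 5.2187
Σp_P4ᵢ² = 0.0313² + 0.2188² + 0.1979² + 0.2083² + 0.0104² + 0.3229² + 0.0104² = 0.000980 + 0.047873 + 0.039164 + 0.043389 + 0.000108 + 0.104264 + 0.000108 = 0.235886
B_P4 = 1 / 0.235886 = 4.2393
Σp_P3ᵢ² = 0.0460² + 0.2184² + 0.2529² + 0.2644² + 0.0115² + 0.0115² + 0.1954² = 0.002116 + 0.047699 + 0.063958 + 0.069907 + 0.000132 + 0.000132 + 0.038181 = 0.222125
B_P3 = 1 / 0.222125 = 4.5020
Highest B → broadest niche (most generalist): population P2 (B = 5.22).

population P2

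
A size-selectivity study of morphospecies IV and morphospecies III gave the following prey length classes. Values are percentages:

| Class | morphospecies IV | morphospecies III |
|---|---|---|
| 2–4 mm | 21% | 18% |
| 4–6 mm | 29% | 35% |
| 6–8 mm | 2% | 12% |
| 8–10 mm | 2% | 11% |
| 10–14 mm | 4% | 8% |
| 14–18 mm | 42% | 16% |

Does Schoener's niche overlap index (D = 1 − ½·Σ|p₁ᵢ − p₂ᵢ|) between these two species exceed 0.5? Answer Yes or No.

Convert percentages to proportions (divide by 100).
Σ|p₁ᵢ − p₂ᵢ| = 0.03 + 0.06 + 0.10 + 0.09 + 0.04 + 0.26 = 0.58
D = 1 − ½ × 0.58 = 1 − 0.290 = 0.7100
D = 0.7100 > 0.5 → Yes.

Yes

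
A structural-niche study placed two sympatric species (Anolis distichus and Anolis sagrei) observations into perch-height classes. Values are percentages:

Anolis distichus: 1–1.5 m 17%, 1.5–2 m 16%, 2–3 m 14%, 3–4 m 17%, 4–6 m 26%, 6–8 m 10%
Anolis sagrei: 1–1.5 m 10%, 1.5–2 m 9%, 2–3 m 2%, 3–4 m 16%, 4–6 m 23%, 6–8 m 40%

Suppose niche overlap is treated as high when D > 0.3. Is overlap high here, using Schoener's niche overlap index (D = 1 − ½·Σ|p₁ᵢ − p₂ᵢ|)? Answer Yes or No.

Convert percentages to proportions (divide by 100).
Σ|p₁ᵢ − p₂ᵢ| = 0.07 + 0.07 + 0.12 + 0.01 + 0.03 + 0.30 = 0.60
D = 1 − ½ × 0.60 = 1 − 0.300 = 0.7000
D = 0.7000 > 0.3 → Yes.

Yes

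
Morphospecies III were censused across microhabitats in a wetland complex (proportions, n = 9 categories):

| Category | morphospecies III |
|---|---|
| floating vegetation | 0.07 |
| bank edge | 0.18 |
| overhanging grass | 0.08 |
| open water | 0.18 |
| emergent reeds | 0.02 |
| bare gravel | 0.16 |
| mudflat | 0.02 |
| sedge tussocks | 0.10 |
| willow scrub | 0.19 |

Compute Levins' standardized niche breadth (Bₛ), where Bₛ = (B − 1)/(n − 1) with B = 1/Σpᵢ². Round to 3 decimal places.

0.716

Σpᵢ² = 0.07² + 0.18² + 0.08² + 0.18² + 0.02² + 0.16² + 0.02² + 0.10² + 0.19² = 0.0049 + 0.0324 + 0.0064 + 0.0324 + 0.0004 + 0.0256 + 0.0004 + 0.0100 + 0.0361 = 0.1486
B = 1 / 0.1486 = 6.72948
Bₛ = (B − 1)/(n − 1) = (6.72948 − 1)/(9 − 1) = 5.72948/8 = 0.71619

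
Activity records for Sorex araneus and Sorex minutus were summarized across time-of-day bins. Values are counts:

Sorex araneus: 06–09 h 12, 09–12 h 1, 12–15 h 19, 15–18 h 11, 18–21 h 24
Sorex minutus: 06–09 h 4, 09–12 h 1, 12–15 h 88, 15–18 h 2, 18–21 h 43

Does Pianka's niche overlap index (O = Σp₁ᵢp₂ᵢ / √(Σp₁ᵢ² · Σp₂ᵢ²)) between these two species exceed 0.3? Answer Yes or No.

Proportions for Sorex araneus (n=67): 12/67=0.1791, 1/67=0.0149, 19/67=0.2836, 11/67=0.1642, 24/67=0.3582
Proportions for Sorex minutus (n=138): 4/138=0.0290, 1/138=0.0072, 88/138=0.6377, 2/138=0.0145, 43/138=0.3116
Σ p₁ᵢp₂ᵢ = 0.005194 + 0.000107 + 0.180852 + 0.002381 + 0.111615 = 0.300149
Σp_1ᵢ² = 0.1791² + 0.0149² + 0.2836² + 0.1642² + 0.3582² = 0.032077 + 0.000222 + 0.080429 + 0.026962 + 0.128307 = 0.267997
Σp_2ᵢ² = 0.0290² + 0.0072² + 0.6377² + 0.0145² + 0.3116² = 0.000841 + 0.000052 + 0.406661 + 0.000210 + 0.097095 = 0.504859
O = 0.300149 / √(0.267997 × 0.504859) = 0.300149 / 0.3678324 = 0.8160
O = 0.8160 > 0.3 → Yes.

Yes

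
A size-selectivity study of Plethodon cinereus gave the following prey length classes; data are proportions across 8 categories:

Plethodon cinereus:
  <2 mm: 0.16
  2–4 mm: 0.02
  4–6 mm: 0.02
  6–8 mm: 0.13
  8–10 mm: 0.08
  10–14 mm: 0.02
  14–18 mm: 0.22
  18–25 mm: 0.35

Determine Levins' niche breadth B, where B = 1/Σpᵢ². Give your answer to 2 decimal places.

4.52

Σpᵢ² = 0.16² + 0.02² + 0.02² + 0.13² + 0.08² + 0.02² + 0.22² + 0.35² = 0.0256 + 0.0004 + 0.0004 + 0.0169 + 0.0064 + 0.0004 + 0.0484 + 0.1225 = 0.2210
B = 1 / 0.2210 = 4.5249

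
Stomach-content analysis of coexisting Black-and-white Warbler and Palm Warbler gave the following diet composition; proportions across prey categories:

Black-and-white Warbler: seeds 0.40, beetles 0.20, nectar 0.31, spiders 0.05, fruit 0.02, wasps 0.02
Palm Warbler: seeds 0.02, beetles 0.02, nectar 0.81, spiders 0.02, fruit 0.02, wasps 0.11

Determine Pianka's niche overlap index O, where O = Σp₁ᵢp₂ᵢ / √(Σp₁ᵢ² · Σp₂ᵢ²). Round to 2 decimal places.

0.60

Σ p₁ᵢp₂ᵢ = 0.0080 + 0.0040 + 0.2511 + 0.0010 + 0.0004 + 0.0022 = 0.2667
Σp_1ᵢ² = 0.40² + 0.20² + 0.31² + 0.05² + 0.02² + 0.02² = 0.1600 + 0.0400 + 0.0961 + 0.0025 + 0.0004 + 0.0004 = 0.2994
Σp_2ᵢ² = 0.02² + 0.02² + 0.81² + 0.02² + 0.02² + 0.11² = 0.0004 + 0.0004 + 0.6561 + 0.0004 + 0.0004 + 0.0121 = 0.6698
O = 0.2667 / √(0.2994 × 0.6698) = 0.2667 / 0.44781 = 0.5956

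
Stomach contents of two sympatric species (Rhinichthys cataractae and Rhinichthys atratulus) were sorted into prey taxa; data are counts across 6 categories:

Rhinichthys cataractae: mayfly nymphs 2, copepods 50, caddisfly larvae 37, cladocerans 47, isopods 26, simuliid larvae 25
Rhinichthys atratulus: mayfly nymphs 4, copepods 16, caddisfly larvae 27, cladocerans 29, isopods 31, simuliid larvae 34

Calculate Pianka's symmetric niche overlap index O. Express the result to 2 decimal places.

0.89

Proportions for Rhinichthys cataractae (n=187): 2/187=0.0107, 50/187=0.2674, 37/187=0.1979, 47/187=0.2513, 26/187=0.1390, 25/187=0.1337
Proportions for Rhinichthys atratulus (n=141): 4/141=0.0284, 16/141=0.1135, 27/141=0.1915, 29/141=0.2057, 31/141=0.2199, 34/141=0.2411
Σ p₁ᵢp₂ᵢ = 0.000304 + 0.030350 + 0.037898 + 0.051692 + 0.030566 + 0.032235 = 0.183045
Σp_1ᵢ² = 0.0107² + 0.2674² + 0.1979² + 0.2513² + 0.1390² + 0.1337² = 0.000114 + 0.071503 + 0.039164 + 0.063152 + 0.019321 + 0.017876 = 0.211130
Σp_2ᵢ² = 0.0284² + 0.1135² + 0.1915² + 0.2057² + 0.2199² + 0.2411² = 0.000807 + 0.012882 + 0.036672 + 0.042312 + 0.048356 + 0.058129 = 0.199158
O = 0.183045 / √(0.211130 × 0.199158) = 0.183045 / 0.2050566 = 0.8927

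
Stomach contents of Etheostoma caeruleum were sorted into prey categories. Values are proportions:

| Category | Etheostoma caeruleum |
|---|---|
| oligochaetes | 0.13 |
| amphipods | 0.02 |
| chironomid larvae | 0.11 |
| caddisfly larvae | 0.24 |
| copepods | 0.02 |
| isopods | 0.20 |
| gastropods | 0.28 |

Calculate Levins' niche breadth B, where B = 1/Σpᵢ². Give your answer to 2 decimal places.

4.86

Σpᵢ² = 0.13² + 0.02² + 0.11² + 0.24² + 0.02² + 0.20² + 0.28² = 0.0169 + 0.0004 + 0.0121 + 0.0576 + 0.0004 + 0.0400 + 0.0784 = 0.2058
B = 1 / 0.2058 = 4.8591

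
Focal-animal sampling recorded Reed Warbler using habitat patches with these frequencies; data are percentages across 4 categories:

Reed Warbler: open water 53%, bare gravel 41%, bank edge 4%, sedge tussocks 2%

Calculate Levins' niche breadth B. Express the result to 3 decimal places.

Convert percentages to proportions (divide by 100).
Σpᵢ² = 0.53² + 0.41² + 0.04² + 0.02² = 0.2809 + 0.1681 + 0.0016 + 0.0004 = 0.4510
B = 1 / 0.4510 = 2.21729

2.217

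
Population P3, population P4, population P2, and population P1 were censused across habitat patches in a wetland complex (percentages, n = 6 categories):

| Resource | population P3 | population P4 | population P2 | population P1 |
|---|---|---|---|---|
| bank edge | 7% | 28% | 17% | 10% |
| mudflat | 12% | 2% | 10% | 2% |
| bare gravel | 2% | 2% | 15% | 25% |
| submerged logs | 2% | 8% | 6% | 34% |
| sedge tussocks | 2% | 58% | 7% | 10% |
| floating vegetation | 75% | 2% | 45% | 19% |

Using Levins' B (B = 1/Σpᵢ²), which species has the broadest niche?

Convert percentages to proportions (divide by 100).
Σp_P3ᵢ² = 0.07² + 0.12² + 0.02² + 0.02² + 0.02² + 0.75² = 0.0049 + 0.0144 + 0.0004 + 0.0004 + 0.0004 + 0.5625 = 0.5830
B_P3 = 1 / 0.5830 = 1.7153
Σp_P4ᵢ² = 0.28² + 0.02² + 0.02² + 0.08² + 0.58² + 0.02² = 0.0784 + 0.0004 + 0.0004 + 0.0064 + 0.3364 + 0.0004 = 0.4224
B_P4 = 1 / 0.4224 = 2.3674
Σp_P2ᵢ² = 0.17² + 0.10² + 0.15² + 0.06² + 0.07² + 0.45² = 0.0289 + 0.0100 + 0.0225 + 0.0036 + 0.0049 + 0.2025 = 0.2724
B_P2 = 1 / 0.2724 = 3.6711
Σp_P1ᵢ² = 0.10² + 0.02² + 0.25² + 0.34² + 0.10² + 0.19² = 0.0100 + 0.0004 + 0.0625 + 0.1156 + 0.0100 + 0.0361 = 0.2346
B_P1 = 1 / 0.2346 = 4.2626
Highest B → broadest niche (most generalist): population P1 (B = 4.26).

population P1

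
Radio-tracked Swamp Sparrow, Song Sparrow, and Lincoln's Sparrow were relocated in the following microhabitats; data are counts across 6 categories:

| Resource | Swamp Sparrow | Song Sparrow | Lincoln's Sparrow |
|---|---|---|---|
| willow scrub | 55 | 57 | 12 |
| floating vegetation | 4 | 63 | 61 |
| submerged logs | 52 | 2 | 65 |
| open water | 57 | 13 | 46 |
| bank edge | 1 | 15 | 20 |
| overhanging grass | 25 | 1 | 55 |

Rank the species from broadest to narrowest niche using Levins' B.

Lincoln's Sparrow > Swamp Sparrow > Song Sparrow

Proportions for Swamp Sparrow (n=194): 55/194=0.2835, 4/194=0.0206, 52/194=0.2680, 57/194=0.2938, 1/194=0.0052, 25/194=0.1289
Proportions for Song Sparrow (n=151): 57/151=0.3775, 63/151=0.4172, 2/151=0.0132, 13/151=0.0861, 15/151=0.0993, 1/151=0.0066
Proportions for Lincoln's Sparrow (n=259): 12/259=0.0463, 61/259=0.2355, 65/259=0.2510, 46/259=0.1776, 20/259=0.0772, 55/259=0.2124
Σp_Swamᵢ² = 0.2835² + 0.0206² + 0.2680² + 0.2938² + 0.0052² + 0.1289² = 0.080372 + 0.000424 + 0.071824 + 0.086318 + 0.000027 + 0.016615 = 0.255580
B_Swam = 1 / 0.255580 = 3.9127
Σp_Songᵢ² = 0.3775² + 0.4172² + 0.0132² + 0.0861² + 0.0993² + 0.0066² = 0.142506 + 0.174056 + 0.000174 + 0.007413 + 0.009860 + 0.000044 = 0.334053
B_Song = 1 / 0.334053 = 2.9935
Σp_Lincᵢ² = 0.0463² + 0.2355² + 0.2510² + 0.1776² + 0.0772² + 0.2124² = 0.002144 + 0.055460 + 0.063001 + 0.031542 + 0.005960 + 0.045114 = 0.203221
B_Linc = 1 / 0.203221 = 4.9208
Ranking by B (broadest → narrowest): Lincoln's Sparrow (4.92) > Swamp Sparrow (3.91) > Song Sparrow (2.99)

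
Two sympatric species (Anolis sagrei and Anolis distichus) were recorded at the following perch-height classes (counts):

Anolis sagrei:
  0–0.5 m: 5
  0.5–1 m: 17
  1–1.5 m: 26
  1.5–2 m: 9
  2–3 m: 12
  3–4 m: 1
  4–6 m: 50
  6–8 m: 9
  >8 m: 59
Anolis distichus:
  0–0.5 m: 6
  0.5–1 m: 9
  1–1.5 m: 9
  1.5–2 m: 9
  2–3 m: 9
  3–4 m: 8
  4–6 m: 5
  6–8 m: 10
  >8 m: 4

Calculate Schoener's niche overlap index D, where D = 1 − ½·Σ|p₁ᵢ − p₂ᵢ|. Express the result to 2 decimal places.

Proportions for Anolis sagrei (n=188): 5/188=0.0266, 17/188=0.0904, 26/188=0.1383, 9/188=0.0479, 12/188=0.0638, 1/188=0.0053, 50/188=0.2660, 9/188=0.0479, 59/188=0.3138
Proportions for Anolis distichus (n=69): 6/69=0.0870, 9/69=0.1304, 9/69=0.1304, 9/69=0.1304, 9/69=0.1304, 8/69=0.1159, 5/69=0.0725, 10/69=0.1449, 4/69=0.0580
Σ|p₁ᵢ − p₂ᵢ| = 0.0604 + 0.0400 + 0.0079 + 0.0825 + 0.0666 + 0.1106 + 0.1935 + 0.0970 + 0.2558 = 0.9143
D = 1 − ½ × 0.9143 = 1 − 0.45715 = 0.54285

0.54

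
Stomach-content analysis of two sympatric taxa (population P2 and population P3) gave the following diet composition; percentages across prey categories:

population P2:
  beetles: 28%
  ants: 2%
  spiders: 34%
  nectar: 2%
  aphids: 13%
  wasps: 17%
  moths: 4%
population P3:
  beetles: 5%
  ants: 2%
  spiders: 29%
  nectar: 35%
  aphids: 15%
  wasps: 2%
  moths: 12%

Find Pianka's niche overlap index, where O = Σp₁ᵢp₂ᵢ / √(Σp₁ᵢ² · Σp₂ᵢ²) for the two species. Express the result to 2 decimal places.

Convert percentages to proportions (divide by 100).
Σ p₁ᵢp₂ᵢ = 0.0140 + 0.0004 + 0.0986 + 0.0070 + 0.0195 + 0.0034 + 0.0048 = 0.1477
Σp_1ᵢ² = 0.28² + 0.02² + 0.34² + 0.02² + 0.13² + 0.17² + 0.04² = 0.0784 + 0.0004 + 0.1156 + 0.0004 + 0.0169 + 0.0289 + 0.0016 = 0.2422
Σp_2ᵢ² = 0.05² + 0.02² + 0.29² + 0.35² + 0.15² + 0.02² + 0.12² = 0.0025 + 0.0004 + 0.0841 + 0.1225 + 0.0225 + 0.0004 + 0.0144 = 0.2468
O = 0.1477 / √(0.2422 × 0.2468) = 0.1477 / 0.24449 = 0.6041

0.60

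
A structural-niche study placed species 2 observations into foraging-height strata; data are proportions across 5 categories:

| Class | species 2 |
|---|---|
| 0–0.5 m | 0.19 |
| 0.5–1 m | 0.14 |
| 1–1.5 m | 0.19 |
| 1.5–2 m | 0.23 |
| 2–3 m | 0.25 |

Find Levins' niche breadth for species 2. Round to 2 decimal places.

4.83

Σpᵢ² = 0.19² + 0.14² + 0.19² + 0.23² + 0.25² = 0.0361 + 0.0196 + 0.0361 + 0.0529 + 0.0625 = 0.2072
B = 1 / 0.2072 = 4.8263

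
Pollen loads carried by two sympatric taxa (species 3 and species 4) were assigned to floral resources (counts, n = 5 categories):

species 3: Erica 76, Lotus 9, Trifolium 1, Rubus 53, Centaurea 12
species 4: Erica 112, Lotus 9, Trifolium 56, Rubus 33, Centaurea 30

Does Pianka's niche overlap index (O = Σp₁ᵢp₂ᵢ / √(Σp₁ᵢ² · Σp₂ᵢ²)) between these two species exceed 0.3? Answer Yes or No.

Proportions for species 3 (n=151): 76/151=0.5033, 9/151=0.0596, 1/151=0.0066, 53/151=0.3510, 12/151=0.0795
Proportions for species 4 (n=240): 112/240=0.4667, 9/240=0.0375, 56/240=0.2333, 33/240=0.1375, 30/240=0.1250
Σ p₁ᵢp₂ᵢ = 0.234890 + 0.002235 + 0.001540 + 0.048263 + 0.009938 = 0.296866
Σp_1ᵢ² = 0.5033² + 0.0596² + 0.0066² + 0.3510² + 0.0795² = 0.253311 + 0.003552 + 0.000044 + 0.123201 + 0.006320 = 0.386428
Σp_2ᵢ² = 0.4667² + 0.0375² + 0.2333² + 0.1375² + 0.1250² = 0.217809 + 0.001406 + 0.054429 + 0.018906 + 0.015625 = 0.308175
O = 0.296866 / √(0.386428 × 0.308175) = 0.296866 / 0.3450905 = 0.8603
O = 0.8603 > 0.3 → Yes.

Yes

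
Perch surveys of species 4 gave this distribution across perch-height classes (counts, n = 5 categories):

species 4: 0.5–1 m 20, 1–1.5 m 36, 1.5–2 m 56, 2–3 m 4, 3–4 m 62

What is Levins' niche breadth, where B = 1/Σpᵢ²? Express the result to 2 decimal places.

Proportions for species 4 (n=178): 20/178=0.1124, 36/178=0.2022, 56/178=0.3146, 4/178=0.0225, 62/178=0.3483
Σpᵢ² = 0.1124² + 0.2022² + 0.3146² + 0.0225² + 0.3483² = 0.012634 + 0.040885 + 0.098973 + 0.000506 + 0.121313 = 0.274311
B = 1 / 0.274311 = 3.6455

3.65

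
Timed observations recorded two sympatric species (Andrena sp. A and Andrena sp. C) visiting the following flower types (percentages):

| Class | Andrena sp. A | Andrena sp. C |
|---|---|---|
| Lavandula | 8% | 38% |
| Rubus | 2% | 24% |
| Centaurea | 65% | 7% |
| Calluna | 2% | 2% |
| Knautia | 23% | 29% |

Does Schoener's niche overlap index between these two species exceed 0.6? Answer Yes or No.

Convert percentages to proportions (divide by 100).
Σ|p₁ᵢ − p₂ᵢ| = 0.30 + 0.22 + 0.58 + 0.00 + 0.06 = 1.16
D = 1 − ½ × 1.16 = 1 − 0.580 = 0.4200
D = 0.4200 < 0.6 → No.

No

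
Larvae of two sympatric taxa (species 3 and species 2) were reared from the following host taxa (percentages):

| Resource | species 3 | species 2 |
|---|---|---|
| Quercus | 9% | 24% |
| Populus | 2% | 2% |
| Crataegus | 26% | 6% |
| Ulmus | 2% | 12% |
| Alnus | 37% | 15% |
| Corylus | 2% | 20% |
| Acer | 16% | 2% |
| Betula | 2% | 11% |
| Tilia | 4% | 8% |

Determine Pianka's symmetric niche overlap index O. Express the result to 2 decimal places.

Convert percentages to proportions (divide by 100).
Σ p₁ᵢp₂ᵢ = 0.0216 + 0.0004 + 0.0156 + 0.0024 + 0.0555 + 0.0040 + 0.0032 + 0.0022 + 0.0032 = 0.1081
Σp_1ᵢ² = 0.09² + 0.02² + 0.26² + 0.02² + 0.37² + 0.02² + 0.16² + 0.02² + 0.04² = 0.0081 + 0.0004 + 0.0676 + 0.0004 + 0.1369 + 0.0004 + 0.0256 + 0.0004 + 0.0016 = 0.2414
Σp_2ᵢ² = 0.24² + 0.02² + 0.06² + 0.12² + 0.15² + 0.20² + 0.02² + 0.11² + 0.08² = 0.0576 + 0.0004 + 0.0036 + 0.0144 + 0.0225 + 0.0400 + 0.0004 + 0.0121 + 0.0064 = 0.1574
O = 0.1081 / √(0.2414 × 0.1574) = 0.1081 / 0.19493 = 0.5546

0.55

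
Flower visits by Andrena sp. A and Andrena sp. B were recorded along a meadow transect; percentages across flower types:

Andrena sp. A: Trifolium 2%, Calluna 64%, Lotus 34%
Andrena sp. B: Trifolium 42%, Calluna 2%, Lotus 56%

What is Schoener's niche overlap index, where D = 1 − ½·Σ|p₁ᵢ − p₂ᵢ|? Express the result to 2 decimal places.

0.38

Convert percentages to proportions (divide by 100).
Σ|p₁ᵢ − p₂ᵢ| = 0.40 + 0.62 + 0.22 = 1.24
D = 1 − ½ × 1.24 = 1 − 0.620 = 0.3800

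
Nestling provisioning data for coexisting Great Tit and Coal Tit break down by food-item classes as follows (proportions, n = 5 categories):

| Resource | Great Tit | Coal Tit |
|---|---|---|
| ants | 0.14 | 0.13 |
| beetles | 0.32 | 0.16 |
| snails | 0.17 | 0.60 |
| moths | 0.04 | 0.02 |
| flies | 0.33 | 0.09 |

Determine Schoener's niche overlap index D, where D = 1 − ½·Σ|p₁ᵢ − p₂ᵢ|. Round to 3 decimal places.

0.570

Σ|p₁ᵢ − p₂ᵢ| = 0.01 + 0.16 + 0.43 + 0.02 + 0.24 = 0.86
D = 1 − ½ × 0.86 = 1 − 0.430 = 0.57000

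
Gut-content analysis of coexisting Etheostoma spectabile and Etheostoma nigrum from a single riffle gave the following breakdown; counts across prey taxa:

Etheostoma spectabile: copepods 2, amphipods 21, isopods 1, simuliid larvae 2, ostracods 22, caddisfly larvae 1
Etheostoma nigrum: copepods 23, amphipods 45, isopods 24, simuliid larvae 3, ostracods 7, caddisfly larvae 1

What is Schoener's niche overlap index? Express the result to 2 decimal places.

0.60

Proportions for Etheostoma spectabile (n=49): 2/49=0.0408, 21/49=0.4286, 1/49=0.0204, 2/49=0.0408, 22/49=0.4490, 1/49=0.0204
Proportions for Etheostoma nigrum (n=103): 23/103=0.2233, 45/103=0.4369, 24/103=0.2330, 3/103=0.0291, 7/103=0.0680, 1/103=0.0097
Σ|p₁ᵢ − p₂ᵢ| = 0.1825 + 0.0083 + 0.2126 + 0.0117 + 0.3810 + 0.0107 = 0.8068
D = 1 − ½ × 0.8068 = 1 − 0.40340 = 0.59660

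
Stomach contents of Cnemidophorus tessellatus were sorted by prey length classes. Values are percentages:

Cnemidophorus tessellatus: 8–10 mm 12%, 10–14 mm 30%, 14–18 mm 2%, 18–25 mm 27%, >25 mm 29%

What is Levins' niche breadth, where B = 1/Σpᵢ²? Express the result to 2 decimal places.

3.82

Convert percentages to proportions (divide by 100).
Σpᵢ² = 0.12² + 0.30² + 0.02² + 0.27² + 0.29² = 0.0144 + 0.0900 + 0.0004 + 0.0729 + 0.0841 = 0.2618
B = 1 / 0.2618 = 3.8197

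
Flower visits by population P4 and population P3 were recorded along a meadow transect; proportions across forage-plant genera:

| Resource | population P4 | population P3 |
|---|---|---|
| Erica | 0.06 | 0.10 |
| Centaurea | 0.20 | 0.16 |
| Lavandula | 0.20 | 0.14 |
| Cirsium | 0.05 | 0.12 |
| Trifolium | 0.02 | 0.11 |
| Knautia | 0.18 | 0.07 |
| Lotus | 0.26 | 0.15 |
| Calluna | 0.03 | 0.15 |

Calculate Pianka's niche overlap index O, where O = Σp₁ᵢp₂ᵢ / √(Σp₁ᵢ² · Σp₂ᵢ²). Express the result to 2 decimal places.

Σ p₁ᵢp₂ᵢ = 0.0060 + 0.0320 + 0.0280 + 0.0060 + 0.0022 + 0.0126 + 0.0390 + 0.0045 = 0.1303
Σp_1ᵢ² = 0.06² + 0.20² + 0.20² + 0.05² + 0.02² + 0.18² + 0.26² + 0.03² = 0.0036 + 0.0400 + 0.0400 + 0.0025 + 0.0004 + 0.0324 + 0.0676 + 0.0009 = 0.1874
Σp_2ᵢ² = 0.10² + 0.16² + 0.14² + 0.12² + 0.11² + 0.07² + 0.15² + 0.15² = 0.0100 + 0.0256 + 0.0196 + 0.0144 + 0.0121 + 0.0049 + 0.0225 + 0.0225 = 0.1316
O = 0.1303 / √(0.1874 × 0.1316) = 0.1303 / 0.15704 = 0.8297

0.83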